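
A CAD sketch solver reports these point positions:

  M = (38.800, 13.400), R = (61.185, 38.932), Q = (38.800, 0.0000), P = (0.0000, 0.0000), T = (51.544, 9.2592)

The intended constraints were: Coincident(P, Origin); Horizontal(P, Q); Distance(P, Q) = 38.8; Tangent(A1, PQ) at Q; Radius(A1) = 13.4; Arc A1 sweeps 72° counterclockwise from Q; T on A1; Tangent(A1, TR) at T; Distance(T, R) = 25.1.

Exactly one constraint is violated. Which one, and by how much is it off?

Distance(T, R) = 25.1 — off by 6.10.

P = (0.00, 0.00) ✓; P.y = 0.00, Q.y = 0.00 ✓; |PQ| = 38.80 ✓; ∠(MQ, QP) = 90.00° ✓; |MQ| = 13.40 ✓; bearing(M→T) − bearing(M→Q) = 72.00° ✓; |MT| = 13.40 ✓; ∠(MT, TR) = 90.00° ✓; |TR| = 31.20 ✗.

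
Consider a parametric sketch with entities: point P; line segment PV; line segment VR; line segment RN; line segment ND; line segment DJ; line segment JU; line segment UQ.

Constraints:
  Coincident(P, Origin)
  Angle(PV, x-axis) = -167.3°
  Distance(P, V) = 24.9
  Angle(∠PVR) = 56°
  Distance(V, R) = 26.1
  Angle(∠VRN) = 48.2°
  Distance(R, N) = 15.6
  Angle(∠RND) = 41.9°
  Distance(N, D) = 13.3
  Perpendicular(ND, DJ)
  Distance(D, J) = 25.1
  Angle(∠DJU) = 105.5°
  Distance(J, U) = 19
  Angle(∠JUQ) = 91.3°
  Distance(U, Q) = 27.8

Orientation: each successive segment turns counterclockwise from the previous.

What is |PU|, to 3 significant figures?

32.2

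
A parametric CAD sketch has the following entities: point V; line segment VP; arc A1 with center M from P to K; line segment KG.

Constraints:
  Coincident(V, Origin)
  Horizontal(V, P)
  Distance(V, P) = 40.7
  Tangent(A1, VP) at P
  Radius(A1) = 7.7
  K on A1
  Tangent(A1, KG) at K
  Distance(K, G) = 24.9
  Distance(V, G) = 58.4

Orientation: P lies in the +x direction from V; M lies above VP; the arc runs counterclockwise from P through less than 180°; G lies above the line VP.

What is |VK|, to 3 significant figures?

49.0

Checks: |MK| = 7.700 ✓; ∠(MK, KG) = 90.00° ✓; |KG| = 24.90 ✓; |VG| = 58.40 ✓.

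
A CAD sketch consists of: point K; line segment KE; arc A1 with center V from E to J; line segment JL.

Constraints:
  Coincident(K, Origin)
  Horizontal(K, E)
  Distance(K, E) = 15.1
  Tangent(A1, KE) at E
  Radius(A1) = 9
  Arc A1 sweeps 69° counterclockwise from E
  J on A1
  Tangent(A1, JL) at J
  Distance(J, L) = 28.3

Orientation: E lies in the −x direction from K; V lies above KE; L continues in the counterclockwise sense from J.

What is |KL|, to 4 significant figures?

32.38

K is at the origin; K and E share the same y with |KE| = 15.1 and E on the −x side, so E = (-15.10, 0.000). The tangent condition forces VE to be normal to KE, so V = E + (0, 9) = (-15.10, 9.000). On A1, E sits at bearing -90° from V; a 69° counterclockwise sweep puts J at bearing -21°, so J = V + 9.0·(cos -21°, sin -21°) = (-6.698, 5.775). A1 meets JL tangentially, so VJ is at right angles to JL, so JL runs along (−sin -21°, cos -21°); with |JL| = 28.3, L = (3.444, 32.20). Then |KL| = |L − K| = 32.38.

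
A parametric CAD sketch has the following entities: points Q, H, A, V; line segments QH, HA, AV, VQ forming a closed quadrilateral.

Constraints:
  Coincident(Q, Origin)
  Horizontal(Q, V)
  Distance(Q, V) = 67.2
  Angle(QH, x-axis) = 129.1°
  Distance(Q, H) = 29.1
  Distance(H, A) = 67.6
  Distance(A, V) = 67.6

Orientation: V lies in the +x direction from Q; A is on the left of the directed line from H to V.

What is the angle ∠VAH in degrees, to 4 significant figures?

81.76°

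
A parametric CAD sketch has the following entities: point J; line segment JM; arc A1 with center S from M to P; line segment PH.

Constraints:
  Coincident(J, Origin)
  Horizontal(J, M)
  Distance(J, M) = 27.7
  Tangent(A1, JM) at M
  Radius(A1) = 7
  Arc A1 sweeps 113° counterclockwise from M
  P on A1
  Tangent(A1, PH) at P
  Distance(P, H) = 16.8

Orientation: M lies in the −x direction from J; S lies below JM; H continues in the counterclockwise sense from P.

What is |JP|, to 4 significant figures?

35.50

J is at the origin; JM is horizontal with |JM| = 27.7 and M on the −x side, so M = (-27.70, 0.000). Tangency of A1 to JM means the radius SM is perpendicular to JM, so S = M + (0, -7) = (-27.70, -7.000). On A1, M sits at bearing 90° from S; a 113° counterclockwise sweep puts P at bearing 203°, so P = S + 7.0·(cos 203°, sin 203°) = (-34.14, -9.735). Then |JP| = |P − J| = 35.50.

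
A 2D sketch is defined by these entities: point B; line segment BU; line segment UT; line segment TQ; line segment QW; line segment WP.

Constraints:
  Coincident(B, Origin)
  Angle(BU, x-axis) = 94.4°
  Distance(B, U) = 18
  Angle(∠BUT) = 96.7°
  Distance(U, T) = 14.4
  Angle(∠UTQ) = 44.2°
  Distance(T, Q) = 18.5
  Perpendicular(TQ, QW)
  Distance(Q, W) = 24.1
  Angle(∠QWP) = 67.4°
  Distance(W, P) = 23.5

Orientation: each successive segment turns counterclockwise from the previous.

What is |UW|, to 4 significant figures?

16.27

∠UTQ = 44.2° gives TQ at -46.50° from the x-axis; with |TQ| = 18.5, Q = (-3.035, 5.105). TQ is perpendicular to QW, so QW runs at 43.50°; with |QW| = 24.1, W = (14.45, 21.69). Then |UW| = |W − U| = 16.27.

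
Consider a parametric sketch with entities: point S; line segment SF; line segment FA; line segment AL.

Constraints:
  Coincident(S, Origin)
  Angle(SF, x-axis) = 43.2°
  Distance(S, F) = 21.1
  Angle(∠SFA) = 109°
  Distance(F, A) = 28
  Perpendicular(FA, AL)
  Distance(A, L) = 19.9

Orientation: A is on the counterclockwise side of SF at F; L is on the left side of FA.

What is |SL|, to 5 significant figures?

34.870

S is at the origin; SF runs at 43.2° with length 21.1, so F = 21.1·(cos 43.2°, sin 43.2°) = (15.381, 14.444). ∠SFA = 109.0°, so FA runs at 43.2° + (180° − 109.0°) = 114.20° from the x-axis; with |FA| = 28.0, A = F + 28.0·(cos 114.20°, sin 114.20°) = (3.9034, 39.983). The perpendicularity gives AL at right angles to FA; with |AL| = 19.9 on the left of FA, L = A + 19.9·(-0.91212, -0.40992) = (-14.248, 31.826). Then |SL| = |L − S| = 34.870.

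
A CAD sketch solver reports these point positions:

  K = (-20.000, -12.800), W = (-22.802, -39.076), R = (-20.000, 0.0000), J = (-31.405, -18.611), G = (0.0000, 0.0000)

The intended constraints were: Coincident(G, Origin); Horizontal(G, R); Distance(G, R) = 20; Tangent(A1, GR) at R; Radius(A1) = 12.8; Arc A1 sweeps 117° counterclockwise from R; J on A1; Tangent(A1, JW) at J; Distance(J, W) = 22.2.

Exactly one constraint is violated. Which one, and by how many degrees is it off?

Tangent(A1, JW) at J — off by 4.20°.

G = (0.00, 0.00) ✓; G.y = 0.00, R.y = 0.00 ✓; |GR| = 20.00 ✓; ∠(KR, RG) = 90.00° ✓; |KR| = 12.80 ✓; bearing(K→J) − bearing(K→R) = 117.0° ✓; |KJ| = 12.80 ✓; ∠(KJ, JW) = 94.20° ✗; |JW| = 22.20 ✓.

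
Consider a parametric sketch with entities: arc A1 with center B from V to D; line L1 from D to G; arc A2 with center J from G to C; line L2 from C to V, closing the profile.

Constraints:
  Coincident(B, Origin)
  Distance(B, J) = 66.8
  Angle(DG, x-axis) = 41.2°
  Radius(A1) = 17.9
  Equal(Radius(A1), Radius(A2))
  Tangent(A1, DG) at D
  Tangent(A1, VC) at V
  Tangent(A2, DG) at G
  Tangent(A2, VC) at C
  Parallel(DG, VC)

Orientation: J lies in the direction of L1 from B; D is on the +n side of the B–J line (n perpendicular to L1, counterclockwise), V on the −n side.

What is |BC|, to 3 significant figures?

69.2

Tangency of A1 to both parallel lines with radius 17.9 puts D and V at B ± 17.9·n: D = (-11.8, 13.5), V = (11.8, -13.5). Equal radii place G and C the same way about J: G = J + 17.9·n = (38.5, 57.5), C = J − 17.9·n = (62.1, 30.5). Then |BC| = |C − B| = 69.2.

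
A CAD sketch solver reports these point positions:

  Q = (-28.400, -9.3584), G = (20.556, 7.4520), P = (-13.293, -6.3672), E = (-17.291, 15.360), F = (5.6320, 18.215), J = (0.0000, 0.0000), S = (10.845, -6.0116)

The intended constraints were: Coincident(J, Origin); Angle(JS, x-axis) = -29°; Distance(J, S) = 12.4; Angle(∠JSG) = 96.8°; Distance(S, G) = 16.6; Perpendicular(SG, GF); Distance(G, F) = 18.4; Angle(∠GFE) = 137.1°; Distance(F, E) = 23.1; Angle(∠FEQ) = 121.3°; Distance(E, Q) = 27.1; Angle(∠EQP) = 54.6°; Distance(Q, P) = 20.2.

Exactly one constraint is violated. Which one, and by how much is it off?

Distance(Q, P) = 20.2 — off by 4.80.

J = (0.00, 0.00) ✓; JS at -29.00° ✓; |JS| = 12.40 ✓; ∠JSG = 96.80° ✓; |SG| = 16.60 ✓; ∠(SG, GF) = 90.00° ✓; |GF| = 18.40 ✓; ∠GFE = 137.1° ✓; |FE| = 23.10 ✓; ∠FEQ = 121.3° ✓; |EQ| = 27.10 ✓; ∠EQP = 54.60° ✓; |QP| = 15.40 ✗.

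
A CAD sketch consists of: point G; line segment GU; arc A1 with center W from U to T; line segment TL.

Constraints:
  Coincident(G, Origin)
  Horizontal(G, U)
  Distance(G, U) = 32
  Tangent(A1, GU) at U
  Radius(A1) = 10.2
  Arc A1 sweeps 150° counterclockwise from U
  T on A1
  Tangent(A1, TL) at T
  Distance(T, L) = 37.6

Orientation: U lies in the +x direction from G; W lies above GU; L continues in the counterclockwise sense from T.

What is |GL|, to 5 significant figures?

38.105

G is at the origin; GU is horizontal with |GU| = 32.0 and U on the +x side, so U = (32.000, 0.0000). Tangency of A1 to GU means the radius WU is perpendicular to GU, so W = U + (0, 10.2) = (32.000, 10.200). On A1, U sits at bearing -90° from W; a 150° counterclockwise sweep puts T at bearing 60°, so T = W + 10.2·(cos 60°, sin 60°) = (37.100, 19.033). Tangency of A1 to TL means the radius WT is perpendicular to TL, so TL runs along (−sin 60°, cos 60°); with |TL| = 37.6, L = (4.5374, 37.833). Then |GL| = |L − G| = 38.105.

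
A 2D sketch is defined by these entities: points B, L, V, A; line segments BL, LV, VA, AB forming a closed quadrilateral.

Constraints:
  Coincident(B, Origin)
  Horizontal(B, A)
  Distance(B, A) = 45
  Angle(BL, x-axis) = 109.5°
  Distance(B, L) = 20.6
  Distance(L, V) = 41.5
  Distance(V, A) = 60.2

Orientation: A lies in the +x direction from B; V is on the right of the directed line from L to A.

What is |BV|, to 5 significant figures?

24.518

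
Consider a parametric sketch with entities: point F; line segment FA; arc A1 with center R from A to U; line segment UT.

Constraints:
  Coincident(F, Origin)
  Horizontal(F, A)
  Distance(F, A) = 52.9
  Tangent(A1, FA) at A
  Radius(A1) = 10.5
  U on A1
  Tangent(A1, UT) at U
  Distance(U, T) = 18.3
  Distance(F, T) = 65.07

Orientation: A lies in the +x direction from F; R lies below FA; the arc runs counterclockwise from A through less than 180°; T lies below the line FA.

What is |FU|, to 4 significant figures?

48.28

Checks: ∠(RA, AF) = 90.00° ✓; |RU| = 10.50 ✓; ∠(RU, UT) = 90.00° ✓; |UT| = 18.30 ✓; |FT| = 65.07 ✓.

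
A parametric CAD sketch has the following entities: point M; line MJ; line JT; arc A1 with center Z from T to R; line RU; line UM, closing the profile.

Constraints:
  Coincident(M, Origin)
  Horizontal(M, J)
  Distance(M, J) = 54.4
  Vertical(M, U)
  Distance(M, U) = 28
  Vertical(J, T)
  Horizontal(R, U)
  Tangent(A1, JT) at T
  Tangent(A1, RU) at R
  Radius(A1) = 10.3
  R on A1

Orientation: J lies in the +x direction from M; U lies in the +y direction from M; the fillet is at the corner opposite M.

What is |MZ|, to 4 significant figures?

47.52

M is at the origin; MJ is horizontal with |MJ| = 54.4 and J on the +x side, so J = (54.40, 0.000). M and U share the same x with |MU| = 28.0 and U on the +y side, so U = (0.000, 28.00). The virtual corner opposite M is at (54.40, 28.00). Since A1 is tangent to JT there, ZT ⟂ JT and since A1 is tangent to RU there, ZR ⟂ RU, with radius 10.3, so the center Z sits 10.3 in from both sides at Z = (44.10, 17.70). Then |MZ| = |Z − M| = 47.52.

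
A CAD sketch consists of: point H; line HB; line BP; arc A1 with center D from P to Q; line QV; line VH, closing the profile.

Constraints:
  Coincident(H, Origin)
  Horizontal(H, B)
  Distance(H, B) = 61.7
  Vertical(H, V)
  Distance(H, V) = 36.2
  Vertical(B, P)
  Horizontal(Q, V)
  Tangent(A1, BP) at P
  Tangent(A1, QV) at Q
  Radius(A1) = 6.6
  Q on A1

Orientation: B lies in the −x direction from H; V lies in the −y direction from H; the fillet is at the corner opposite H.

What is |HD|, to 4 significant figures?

62.55

H is at the origin; H and B share the same y with |HB| = 61.7 and B on the −x side, so B = (-61.70, 0.000). HV is vertical with |HV| = 36.2 and V on the −y side, so V = (0.000, -36.20). The virtual corner opposite H is at (-61.70, -36.20). Since A1 is tangent to BP there, DP ⟂ BP and the tangent condition forces DQ to be normal to QV, with radius 6.6, so the center D sits 6.6 in from both sides at D = (-55.10, -29.60). Then |HD| = |D − H| = 62.55.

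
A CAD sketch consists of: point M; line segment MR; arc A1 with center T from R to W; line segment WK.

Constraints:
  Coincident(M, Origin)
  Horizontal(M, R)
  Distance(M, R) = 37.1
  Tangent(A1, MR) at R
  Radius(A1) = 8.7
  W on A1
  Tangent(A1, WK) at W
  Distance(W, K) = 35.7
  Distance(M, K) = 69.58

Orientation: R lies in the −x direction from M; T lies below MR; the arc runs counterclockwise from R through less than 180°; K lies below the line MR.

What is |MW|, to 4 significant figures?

45.65

M is at the origin; MR is horizontal with |MR| = 37.1 and R on the −x side, so R = (-37.10, 0.000). Tangency of A1 to MR means the radius TR is perpendicular to MR, so T = R + (0, -8.7) = (-37.10, -8.700). Since TW ⟂ WK (tangency), |TK| = √(8.7² + 35.7²) = 36.74 regardless of where W sits on A1. So K lies on both circle(M, 69.58) and circle(T, 36.74); the below-MR intersection is K = (-57.40, -39.33). W is the foot of the tangent from K: W = (-45.28, -5.748).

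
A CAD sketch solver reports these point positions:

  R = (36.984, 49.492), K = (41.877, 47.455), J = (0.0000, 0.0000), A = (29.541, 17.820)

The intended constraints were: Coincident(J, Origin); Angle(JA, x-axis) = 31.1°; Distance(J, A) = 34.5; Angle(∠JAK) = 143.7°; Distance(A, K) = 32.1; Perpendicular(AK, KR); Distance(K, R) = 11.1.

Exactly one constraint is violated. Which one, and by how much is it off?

Distance(K, R) = 11.1 — off by 5.80.

J = (0.00, 0.00) ✓; JA at 31.10° ✓; |JA| = 34.50 ✓; ∠JAK = 143.7° ✓; |AK| = 32.10 ✓; ∠(AK, KR) = 90.00° ✓; |KR| = 5.300 ✗.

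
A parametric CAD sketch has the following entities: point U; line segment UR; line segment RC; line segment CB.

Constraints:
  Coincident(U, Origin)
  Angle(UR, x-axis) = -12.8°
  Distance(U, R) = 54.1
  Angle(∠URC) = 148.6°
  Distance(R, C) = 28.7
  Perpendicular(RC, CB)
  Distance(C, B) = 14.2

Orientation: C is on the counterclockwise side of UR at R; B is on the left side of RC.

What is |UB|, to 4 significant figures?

76.17

∠URC = 148.6°, so RC runs at -12.8° + (180° − 148.6°) = 18.60° from the x-axis; with |RC| = 28.7, C = R + 28.7·(cos 18.60°, sin 18.60°) = (79.96, -2.832). RC ⟂ CB; with |CB| = 14.2 on the left of RC, B = C + 14.2·(-0.3190, 0.9478) = (75.43, 10.63). Then |UB| = |B − U| = 76.17.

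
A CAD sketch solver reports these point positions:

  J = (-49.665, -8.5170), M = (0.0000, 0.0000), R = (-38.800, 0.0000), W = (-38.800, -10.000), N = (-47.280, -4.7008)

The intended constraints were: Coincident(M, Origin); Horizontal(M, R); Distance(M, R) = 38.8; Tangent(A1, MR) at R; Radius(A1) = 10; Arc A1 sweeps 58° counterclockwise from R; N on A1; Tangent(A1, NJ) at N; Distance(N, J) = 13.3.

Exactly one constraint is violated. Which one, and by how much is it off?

Distance(N, J) = 13.3 — off by 8.80.

M = (0.00, 0.00) ✓; M.y = 0.00, R.y = 0.00 ✓; |MR| = 38.80 ✓; ∠(WR, RM) = 90.00° ✓; |WR| = 10.00 ✓; bearing(W→N) − bearing(W→R) = 58.00° ✓; |WN| = 10.00 ✓; ∠(WN, NJ) = 90.00° ✓; |NJ| = 4.500 ✗.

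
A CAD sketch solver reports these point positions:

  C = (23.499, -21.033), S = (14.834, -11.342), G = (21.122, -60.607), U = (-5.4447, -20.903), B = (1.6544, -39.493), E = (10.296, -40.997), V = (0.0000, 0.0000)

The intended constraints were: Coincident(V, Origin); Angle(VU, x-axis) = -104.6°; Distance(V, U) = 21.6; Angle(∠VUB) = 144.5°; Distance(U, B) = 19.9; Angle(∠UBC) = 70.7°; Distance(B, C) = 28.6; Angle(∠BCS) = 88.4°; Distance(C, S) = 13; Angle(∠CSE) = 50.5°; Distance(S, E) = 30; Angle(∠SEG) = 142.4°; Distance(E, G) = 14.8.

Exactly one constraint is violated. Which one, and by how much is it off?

Distance(E, G) = 14.8 — off by 7.60.

V = (0.00, 0.00) ✓; VU at -104.6° ✓; |VU| = 21.60 ✓; ∠VUB = 144.5° ✓; |UB| = 19.90 ✓; ∠UBC = 70.70° ✓; |BC| = 28.60 ✓; ∠BCS = 88.40° ✓; |CS| = 13.00 ✓; ∠CSE = 50.50° ✓; |SE| = 30.00 ✓; ∠SEG = 142.4° ✓; |EG| = 22.40 ✗.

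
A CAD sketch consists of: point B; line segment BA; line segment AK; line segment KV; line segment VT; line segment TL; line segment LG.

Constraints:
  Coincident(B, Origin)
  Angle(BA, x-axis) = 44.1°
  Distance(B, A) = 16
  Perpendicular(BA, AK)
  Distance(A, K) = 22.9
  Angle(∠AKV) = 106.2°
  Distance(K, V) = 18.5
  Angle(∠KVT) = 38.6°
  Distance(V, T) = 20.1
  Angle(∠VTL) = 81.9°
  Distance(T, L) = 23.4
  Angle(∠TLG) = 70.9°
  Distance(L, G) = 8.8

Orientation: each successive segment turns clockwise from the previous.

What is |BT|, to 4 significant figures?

15.23

∠AKV = 106.2° gives KV at -119.7° from the x-axis; with |KV| = 18.5, V = (18.26, -21.38). ∠KVT = 38.6° gives VT at 98.90° from the x-axis; with |VT| = 20.1, T = (15.15, -1.522). Then |BT| = |T − B| = 15.23.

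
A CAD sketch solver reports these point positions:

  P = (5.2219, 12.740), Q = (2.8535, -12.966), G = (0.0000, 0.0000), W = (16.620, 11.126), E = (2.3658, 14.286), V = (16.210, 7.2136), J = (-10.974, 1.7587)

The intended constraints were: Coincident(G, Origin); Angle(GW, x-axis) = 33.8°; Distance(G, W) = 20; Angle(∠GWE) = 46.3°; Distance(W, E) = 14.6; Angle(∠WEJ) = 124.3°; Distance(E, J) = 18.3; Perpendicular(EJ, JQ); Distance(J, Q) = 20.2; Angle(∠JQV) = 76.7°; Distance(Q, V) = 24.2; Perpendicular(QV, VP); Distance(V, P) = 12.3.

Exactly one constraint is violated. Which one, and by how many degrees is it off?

Perpendicular(QV, VP) — off by 6.80°.

G = (0.00, 0.00) ✓; GW at 33.80° ✓; |GW| = 20.00 ✓; ∠GWE = 46.30° ✓; |WE| = 14.60 ✓; ∠WEJ = 124.3° ✓; |EJ| = 18.30 ✓; ∠(EJ, JQ) = 90.00° ✓; |JQ| = 20.20 ✓; ∠JQV = 76.70° ✓; |QV| = 24.20 ✓; ∠(QV, VP) = 96.80° ✗; |VP| = 12.30 ✓.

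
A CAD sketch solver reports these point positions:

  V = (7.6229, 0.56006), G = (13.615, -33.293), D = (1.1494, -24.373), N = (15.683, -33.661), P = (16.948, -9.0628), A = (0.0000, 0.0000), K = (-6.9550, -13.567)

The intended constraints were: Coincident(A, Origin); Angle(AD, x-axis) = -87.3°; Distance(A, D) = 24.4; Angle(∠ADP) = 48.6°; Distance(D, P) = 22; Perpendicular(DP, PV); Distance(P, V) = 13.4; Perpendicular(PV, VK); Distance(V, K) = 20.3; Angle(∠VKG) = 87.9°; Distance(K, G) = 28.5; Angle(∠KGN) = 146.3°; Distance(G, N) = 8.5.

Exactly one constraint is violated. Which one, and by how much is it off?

Distance(G, N) = 8.5 — off by 6.40.

A = (0.00, 0.00) ✓; AD at -87.30° ✓; |AD| = 24.40 ✓; ∠ADP = 48.60° ✓; |DP| = 22.00 ✓; ∠(DP, PV) = 90.00° ✓; |PV| = 13.40 ✓; ∠(PV, VK) = 90.00° ✓; |VK| = 20.30 ✓; ∠VKG = 87.90° ✓; |KG| = 28.50 ✓; ∠KGN = 146.3° ✓; |GN| = 2.100 ✗.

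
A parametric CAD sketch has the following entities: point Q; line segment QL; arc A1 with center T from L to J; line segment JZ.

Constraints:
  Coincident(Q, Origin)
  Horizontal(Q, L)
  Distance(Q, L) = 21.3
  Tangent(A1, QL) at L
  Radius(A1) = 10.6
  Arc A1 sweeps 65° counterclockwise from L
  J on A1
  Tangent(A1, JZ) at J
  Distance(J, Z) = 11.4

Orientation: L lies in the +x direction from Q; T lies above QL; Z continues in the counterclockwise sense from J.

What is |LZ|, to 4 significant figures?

21.88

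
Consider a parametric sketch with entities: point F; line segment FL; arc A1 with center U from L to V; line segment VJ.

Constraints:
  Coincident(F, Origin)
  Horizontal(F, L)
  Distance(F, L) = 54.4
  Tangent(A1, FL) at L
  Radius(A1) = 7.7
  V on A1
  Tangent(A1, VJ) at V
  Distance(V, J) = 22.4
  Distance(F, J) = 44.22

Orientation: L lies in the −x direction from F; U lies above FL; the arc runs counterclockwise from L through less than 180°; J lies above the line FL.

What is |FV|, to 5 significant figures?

47.761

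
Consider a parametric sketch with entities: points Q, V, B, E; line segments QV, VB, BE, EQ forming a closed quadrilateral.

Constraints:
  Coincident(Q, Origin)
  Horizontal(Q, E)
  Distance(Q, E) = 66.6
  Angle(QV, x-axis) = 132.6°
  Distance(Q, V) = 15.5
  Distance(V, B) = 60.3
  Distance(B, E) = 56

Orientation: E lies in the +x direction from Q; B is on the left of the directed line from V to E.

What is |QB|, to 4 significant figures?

60.83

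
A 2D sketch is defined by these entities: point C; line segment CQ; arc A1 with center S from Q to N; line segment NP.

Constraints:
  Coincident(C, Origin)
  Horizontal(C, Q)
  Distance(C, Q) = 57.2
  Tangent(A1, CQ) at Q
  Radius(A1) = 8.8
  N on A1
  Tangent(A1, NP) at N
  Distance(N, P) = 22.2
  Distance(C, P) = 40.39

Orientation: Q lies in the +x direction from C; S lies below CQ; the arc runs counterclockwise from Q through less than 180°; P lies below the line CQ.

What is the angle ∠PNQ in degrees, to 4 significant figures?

156.5°

C is at the origin; CQ is horizontal with |CQ| = 57.2 and Q on the +x side, so Q = (57.20, 0.000). A1 meets CQ tangentially, so SQ is at right angles to CQ, so S = Q + (0, -8.8) = (57.20, -8.800). Since SN ⟂ NP (tangency), |SP| = √(8.8² + 22.2²) = 23.88 regardless of where N sits on A1. So P lies on both circle(C, 40.39) and circle(S, 23.88); the below-CQ intersection is P = (35.62, -19.03). N is the foot of the tangent from P: N = (50.76, -2.798).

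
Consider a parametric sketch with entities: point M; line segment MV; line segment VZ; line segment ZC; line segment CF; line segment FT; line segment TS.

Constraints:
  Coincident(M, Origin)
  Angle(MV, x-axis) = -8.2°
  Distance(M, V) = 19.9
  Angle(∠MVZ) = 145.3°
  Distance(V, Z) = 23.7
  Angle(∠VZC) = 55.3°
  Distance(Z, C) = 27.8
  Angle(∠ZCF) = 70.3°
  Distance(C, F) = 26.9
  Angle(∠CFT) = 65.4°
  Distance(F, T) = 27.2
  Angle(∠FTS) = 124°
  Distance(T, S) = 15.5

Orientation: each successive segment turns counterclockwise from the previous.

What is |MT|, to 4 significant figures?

38.55

M is at the origin; MV runs at -8.2° with length 19.9, so V = (19.70, -2.838). ∠MVZ = 145.3° gives VZ at 26.50° from the x-axis; with |VZ| = 23.7, Z = (40.91, 7.737). ∠VZC = 55.3° gives ZC at 151.2° from the x-axis; with |ZC| = 27.8, C = (16.55, 21.13). ∠ZCF = 70.3° gives CF at -99.10° from the x-axis; with |CF| = 26.9, F = (12.29, -5.432). ∠CFT = 65.4° gives FT at 15.50° from the x-axis; with |FT| = 27.2, T = (38.50, 1.837). Then |MT| = |T − M| = 38.55.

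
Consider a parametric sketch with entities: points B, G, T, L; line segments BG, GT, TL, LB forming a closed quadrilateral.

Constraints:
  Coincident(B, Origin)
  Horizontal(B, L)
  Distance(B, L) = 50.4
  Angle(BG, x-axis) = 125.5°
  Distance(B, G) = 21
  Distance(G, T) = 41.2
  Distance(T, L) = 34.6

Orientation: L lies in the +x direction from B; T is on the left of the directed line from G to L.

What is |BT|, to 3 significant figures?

38.4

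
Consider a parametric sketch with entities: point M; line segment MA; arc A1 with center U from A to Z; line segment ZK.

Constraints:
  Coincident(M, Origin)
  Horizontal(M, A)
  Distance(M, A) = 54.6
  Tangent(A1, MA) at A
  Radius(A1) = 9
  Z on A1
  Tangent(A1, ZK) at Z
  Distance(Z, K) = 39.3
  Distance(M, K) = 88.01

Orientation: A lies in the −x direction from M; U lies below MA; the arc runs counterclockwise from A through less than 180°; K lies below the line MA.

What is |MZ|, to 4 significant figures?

63.27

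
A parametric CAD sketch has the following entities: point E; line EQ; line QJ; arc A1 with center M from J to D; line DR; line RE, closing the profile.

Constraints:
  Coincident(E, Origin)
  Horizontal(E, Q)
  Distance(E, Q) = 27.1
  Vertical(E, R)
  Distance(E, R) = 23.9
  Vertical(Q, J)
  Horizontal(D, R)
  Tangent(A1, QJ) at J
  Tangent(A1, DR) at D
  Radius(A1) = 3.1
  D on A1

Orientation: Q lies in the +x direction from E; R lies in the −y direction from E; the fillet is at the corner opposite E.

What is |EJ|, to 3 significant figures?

34.2

The virtual corner opposite E is at (27.1, -23.9). Tangency of A1 to QJ means the radius MJ is perpendicular to QJ and the tangent condition forces MD to be normal to DR, with radius 3.1, so the center M sits 3.1 in from both sides at M = (24.0, -20.8). That places the tangent points at J = (27.1, -20.8) on QJ and D = (24.0, -23.9) on DR. Then |EJ| = |J − E| = 34.2.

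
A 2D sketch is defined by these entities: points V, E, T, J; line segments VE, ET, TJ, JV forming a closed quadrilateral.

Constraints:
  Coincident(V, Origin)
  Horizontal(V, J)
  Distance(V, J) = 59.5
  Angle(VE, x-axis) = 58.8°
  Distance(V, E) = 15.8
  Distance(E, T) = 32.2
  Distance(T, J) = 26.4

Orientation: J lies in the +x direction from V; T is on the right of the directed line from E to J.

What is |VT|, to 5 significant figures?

34.322

V is at the origin; V and J share the same y with |VJ| = 59.5 and J in +x, so J = (59.5, 0). VE runs at 58.8° with |VE| = 15.8, so E = (8.1848, 13.515). T is determined by |ET| = 32.2 and |TJ| = 26.4 together: it lies at the intersection of circle(E, 32.2) and circle(J, 26.4). With |EJ| = 53.065, the foot of the radical line on EJ is 29.735 from E and the perpendicular offset is √(32.2² − 29.735²) = 12.356. Taking the right-of-EJ solution: T = (33.792, -6.0068).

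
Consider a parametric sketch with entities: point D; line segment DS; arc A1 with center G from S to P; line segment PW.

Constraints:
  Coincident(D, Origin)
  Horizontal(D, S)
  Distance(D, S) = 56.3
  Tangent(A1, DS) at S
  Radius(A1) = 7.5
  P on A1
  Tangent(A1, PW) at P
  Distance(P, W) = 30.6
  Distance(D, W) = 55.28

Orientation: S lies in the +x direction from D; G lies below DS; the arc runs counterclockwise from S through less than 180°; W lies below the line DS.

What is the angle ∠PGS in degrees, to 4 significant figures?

77.23°

Checks: |GP| = 7.500 ✓; ∠(GP, PW) = 90.00° ✓; |PW| = 30.60 ✓; |DW| = 55.28 ✓.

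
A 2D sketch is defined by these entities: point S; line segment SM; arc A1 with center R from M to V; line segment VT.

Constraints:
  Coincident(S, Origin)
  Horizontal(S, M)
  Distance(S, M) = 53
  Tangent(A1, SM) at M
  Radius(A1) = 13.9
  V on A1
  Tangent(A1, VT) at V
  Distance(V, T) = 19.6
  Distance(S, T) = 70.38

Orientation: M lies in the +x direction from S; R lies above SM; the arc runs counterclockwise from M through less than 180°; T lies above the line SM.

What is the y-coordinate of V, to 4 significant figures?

18.33

Checks: ∠(RM, MS) = 90.00° ✓; |RV| = 13.90 ✓; ∠(RV, VT) = 90.00° ✓; |VT| = 19.60 ✓; |ST| = 70.38 ✓.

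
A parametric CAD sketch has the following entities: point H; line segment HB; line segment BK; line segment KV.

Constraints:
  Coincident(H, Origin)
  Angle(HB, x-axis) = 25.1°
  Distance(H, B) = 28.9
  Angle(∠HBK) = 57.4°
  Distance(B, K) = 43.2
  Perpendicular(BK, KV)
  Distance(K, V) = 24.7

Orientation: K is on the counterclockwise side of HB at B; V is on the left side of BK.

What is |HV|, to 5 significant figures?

27.632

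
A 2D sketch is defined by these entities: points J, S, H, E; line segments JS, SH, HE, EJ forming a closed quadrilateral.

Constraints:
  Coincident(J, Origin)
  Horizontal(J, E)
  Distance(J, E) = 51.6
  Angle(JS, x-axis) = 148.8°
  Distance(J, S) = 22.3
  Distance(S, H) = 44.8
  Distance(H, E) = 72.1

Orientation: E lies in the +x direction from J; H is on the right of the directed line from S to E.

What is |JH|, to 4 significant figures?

35.12

Checks: J.y = 0.00, E.y = 0.00 ✓; |SH| = 44.80 ✓; |HE| = 72.10 ✓.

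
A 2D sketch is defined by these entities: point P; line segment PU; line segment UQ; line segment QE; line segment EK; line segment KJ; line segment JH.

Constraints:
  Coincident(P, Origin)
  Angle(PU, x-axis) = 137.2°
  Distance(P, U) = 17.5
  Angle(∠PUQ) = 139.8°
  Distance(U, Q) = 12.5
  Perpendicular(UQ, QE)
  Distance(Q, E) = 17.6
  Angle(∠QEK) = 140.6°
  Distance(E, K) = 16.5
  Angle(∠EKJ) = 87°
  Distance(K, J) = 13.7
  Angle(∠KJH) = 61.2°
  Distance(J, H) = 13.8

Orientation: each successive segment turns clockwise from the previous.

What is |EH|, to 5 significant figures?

7.5840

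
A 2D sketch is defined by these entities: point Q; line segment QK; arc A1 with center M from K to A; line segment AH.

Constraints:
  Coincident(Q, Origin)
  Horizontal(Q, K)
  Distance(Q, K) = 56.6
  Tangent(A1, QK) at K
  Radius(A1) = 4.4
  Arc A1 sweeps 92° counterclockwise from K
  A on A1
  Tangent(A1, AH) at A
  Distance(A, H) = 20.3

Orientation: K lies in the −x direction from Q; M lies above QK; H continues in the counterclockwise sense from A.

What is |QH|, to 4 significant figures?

58.45

Q is at the origin; Q and K share the same y with |QK| = 56.6 and K on the −x side, so K = (-56.60, 0.000). Tangency of A1 to QK means the radius MK is perpendicular to QK, so M = K + (0, 4.4) = (-56.60, 4.400). On A1, K sits at bearing -90° from M; a 92° counterclockwise sweep puts A at bearing 2°, so A = M + 4.4·(cos 2°, sin 2°) = (-52.20, 4.554). A1 meets AH tangentially, so MA is at right angles to AH, so AH runs along (−sin 2°, cos 2°); with |AH| = 20.3, H = (-52.91, 24.84). Then |QH| = |H − Q| = 58.45.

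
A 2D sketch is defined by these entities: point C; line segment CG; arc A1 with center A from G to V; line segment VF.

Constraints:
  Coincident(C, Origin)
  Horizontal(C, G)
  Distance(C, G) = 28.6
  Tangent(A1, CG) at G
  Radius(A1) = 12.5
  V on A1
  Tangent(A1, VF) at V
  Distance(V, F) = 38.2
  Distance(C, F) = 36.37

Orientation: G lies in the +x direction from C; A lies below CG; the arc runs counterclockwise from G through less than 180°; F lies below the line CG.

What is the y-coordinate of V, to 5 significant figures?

-5.1851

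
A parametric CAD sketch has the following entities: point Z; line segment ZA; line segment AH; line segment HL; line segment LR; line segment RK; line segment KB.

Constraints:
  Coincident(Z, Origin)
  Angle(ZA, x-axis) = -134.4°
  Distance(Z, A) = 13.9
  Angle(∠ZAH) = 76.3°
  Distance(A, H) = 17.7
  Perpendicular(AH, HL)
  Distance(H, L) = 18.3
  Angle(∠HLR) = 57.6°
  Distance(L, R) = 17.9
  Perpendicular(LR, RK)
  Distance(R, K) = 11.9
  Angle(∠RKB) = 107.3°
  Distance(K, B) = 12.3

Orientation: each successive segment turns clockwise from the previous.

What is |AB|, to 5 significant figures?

20.922

Z is at the origin; ZA runs at -134.4° with length 13.9, so A = (-9.7253, -9.9312). ∠ZAH = 76.3° gives AH at 121.90° from the x-axis; with |AH| = 17.7, H = (-19.079, 5.0956). AH is perpendicular to HL, so HL runs at 31.900°; with |HL| = 18.3, L = (-3.5425, 14.766). ∠HLR = 57.6° gives LR at -90.500° from the x-axis; with |LR| = 17.9, R = (-3.6987, -3.1333). The perpendicularity gives RK at right angles to LR, so RK runs at 179.50°; with |RK| = 11.9, K = (-15.598, -3.0294). ∠RKB = 107.3° gives KB at 106.80° from the x-axis; with |KB| = 12.3, B = (-19.153, 8.7456). Then |AB| = |B − A| = 20.922.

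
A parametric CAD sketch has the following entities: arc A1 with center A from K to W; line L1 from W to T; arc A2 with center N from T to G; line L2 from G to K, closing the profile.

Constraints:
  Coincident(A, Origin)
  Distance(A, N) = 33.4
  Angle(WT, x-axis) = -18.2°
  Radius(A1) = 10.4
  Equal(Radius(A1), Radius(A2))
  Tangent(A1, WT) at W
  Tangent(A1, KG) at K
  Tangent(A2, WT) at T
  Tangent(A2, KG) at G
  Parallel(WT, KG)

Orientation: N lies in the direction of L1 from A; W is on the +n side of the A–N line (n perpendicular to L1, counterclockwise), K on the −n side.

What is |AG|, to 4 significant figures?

34.98

The slot axis is L1's direction at -18.2°, so u = (cos -18.2°, sin -18.2°) = (0.9500, -0.3123) and n = (−sin -18.2°, cos -18.2°) = (0.3123, 0.9500). A is at the origin and N lies 33.4 along u from A, so N = 33.4·u = (31.73, -10.43). Tangency of A1 to both parallel lines with radius 10.4 puts W and K at A ± 10.4·n: W = (3.248, 9.880), K = (-3.248, -9.880). Equal radii place T and G the same way about N: T = N + 10.4·n = (34.98, -0.5523), G = N − 10.4·n = (28.48, -20.31). Then |AG| = |G − A| = 34.98.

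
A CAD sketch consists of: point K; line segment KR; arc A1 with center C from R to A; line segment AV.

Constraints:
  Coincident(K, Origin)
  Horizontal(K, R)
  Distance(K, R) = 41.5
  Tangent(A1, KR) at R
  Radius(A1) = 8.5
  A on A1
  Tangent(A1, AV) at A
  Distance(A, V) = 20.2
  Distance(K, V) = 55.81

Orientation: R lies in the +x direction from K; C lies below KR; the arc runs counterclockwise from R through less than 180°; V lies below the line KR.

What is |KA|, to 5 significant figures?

37.432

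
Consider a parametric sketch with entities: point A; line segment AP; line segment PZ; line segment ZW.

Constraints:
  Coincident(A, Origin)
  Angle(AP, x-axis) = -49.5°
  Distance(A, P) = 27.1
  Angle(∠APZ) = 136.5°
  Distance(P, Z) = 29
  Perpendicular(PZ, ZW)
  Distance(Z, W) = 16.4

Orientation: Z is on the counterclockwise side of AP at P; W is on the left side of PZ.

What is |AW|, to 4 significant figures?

48.71

A is at the origin; AP runs at -49.5° with length 27.1, so P = 27.1·(cos -49.5°, sin -49.5°) = (17.60, -20.61). ∠APZ = 136.5°, so PZ runs at -49.5° + (180° − 136.5°) = -6.000° from the x-axis; with |PZ| = 29.0, Z = P + 29.0·(cos -6.000°, sin -6.000°) = (46.44, -23.64). PZ is perpendicular to ZW; with |ZW| = 16.4 on the left of PZ, W = Z + 16.4·(0.1045, 0.9945) = (48.16, -7.328). Then |AW| = |W − A| = 48.71.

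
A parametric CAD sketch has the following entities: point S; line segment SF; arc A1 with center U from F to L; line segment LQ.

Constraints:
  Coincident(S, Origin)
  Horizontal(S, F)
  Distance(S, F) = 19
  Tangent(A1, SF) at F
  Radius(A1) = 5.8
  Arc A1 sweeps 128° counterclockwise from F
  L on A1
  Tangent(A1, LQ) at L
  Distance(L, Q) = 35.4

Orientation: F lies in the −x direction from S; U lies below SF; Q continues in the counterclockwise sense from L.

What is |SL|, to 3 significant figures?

25.4

S is at the origin; S and F share the same y with |SF| = 19.0 and F on the −x side, so F = (-19.0, 0.00). A1 meets SF tangentially, so UF is at right angles to SF, so U = F + (0, -5.8) = (-19.0, -5.80). On A1, F sits at bearing 90° from U; a 128° counterclockwise sweep puts L at bearing 218°, so L = U + 5.8·(cos 218°, sin 218°) = (-23.6, -9.37). Then |SL| = |L − S| = 25.4.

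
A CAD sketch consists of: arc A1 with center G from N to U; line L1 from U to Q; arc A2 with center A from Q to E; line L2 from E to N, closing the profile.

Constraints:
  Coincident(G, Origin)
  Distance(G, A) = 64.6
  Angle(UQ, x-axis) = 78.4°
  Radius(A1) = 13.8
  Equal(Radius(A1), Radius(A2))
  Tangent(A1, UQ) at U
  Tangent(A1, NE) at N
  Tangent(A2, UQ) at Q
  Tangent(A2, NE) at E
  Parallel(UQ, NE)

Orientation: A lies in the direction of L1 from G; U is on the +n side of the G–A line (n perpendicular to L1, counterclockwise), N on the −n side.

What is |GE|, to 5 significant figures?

66.058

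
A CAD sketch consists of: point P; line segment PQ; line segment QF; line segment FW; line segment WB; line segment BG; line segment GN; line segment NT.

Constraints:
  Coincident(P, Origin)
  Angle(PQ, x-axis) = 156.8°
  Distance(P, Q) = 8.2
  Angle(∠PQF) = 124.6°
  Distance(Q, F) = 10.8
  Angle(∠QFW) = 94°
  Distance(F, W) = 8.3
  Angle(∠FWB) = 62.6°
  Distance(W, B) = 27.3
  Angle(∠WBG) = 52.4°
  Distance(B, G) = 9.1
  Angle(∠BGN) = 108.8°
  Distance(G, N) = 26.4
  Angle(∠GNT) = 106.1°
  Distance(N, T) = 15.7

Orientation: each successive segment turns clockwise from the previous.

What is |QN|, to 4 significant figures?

17.53

P is at the origin; PQ runs at 156.8° with length 8.2, so Q = (-7.537, 3.230). ∠PQF = 124.6° gives QF at 101.4° from the x-axis; with |QF| = 10.8, F = (-9.672, 13.82). ∠QFW = 94.0° gives FW at 15.40° from the x-axis; with |FW| = 8.3, W = (-1.670, 16.02). ∠FWB = 62.6° gives WB at -102.0° from the x-axis; with |WB| = 27.3, B = (-7.346, -10.68). ∠WBG = 52.4° gives BG at 130.4° from the x-axis; with |BG| = 9.1, G = (-13.24, -3.752). ∠BGN = 108.8° gives GN at 59.20° from the x-axis; with |GN| = 26.4, N = (0.2744, 18.92). Then |QN| = |N − Q| = 17.53.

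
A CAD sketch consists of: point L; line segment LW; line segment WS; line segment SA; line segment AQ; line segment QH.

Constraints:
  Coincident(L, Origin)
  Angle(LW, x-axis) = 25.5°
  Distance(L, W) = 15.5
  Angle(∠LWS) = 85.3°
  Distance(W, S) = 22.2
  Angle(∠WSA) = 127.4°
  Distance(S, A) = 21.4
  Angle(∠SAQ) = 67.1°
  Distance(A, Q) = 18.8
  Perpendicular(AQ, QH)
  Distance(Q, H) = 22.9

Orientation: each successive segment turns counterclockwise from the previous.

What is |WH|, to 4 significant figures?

11.27

L is at the origin; LW runs at 25.5° with length 15.5, so W = (13.99, 6.673). ∠LWS = 85.3° gives WS at 120.2° from the x-axis; with |WS| = 22.2, S = (2.823, 25.86). ∠WSA = 127.4° gives SA at 172.8° from the x-axis; with |SA| = 21.4, A = (-18.41, 28.54). ∠SAQ = 67.1° gives AQ at -74.30° from the x-axis; with |AQ| = 18.8, Q = (-13.32, 10.44). AQ ⟂ QH, so QH runs at 15.70°; with |QH| = 22.9, H = (8.725, 16.64). Then |WH| = |H − W| = 11.27.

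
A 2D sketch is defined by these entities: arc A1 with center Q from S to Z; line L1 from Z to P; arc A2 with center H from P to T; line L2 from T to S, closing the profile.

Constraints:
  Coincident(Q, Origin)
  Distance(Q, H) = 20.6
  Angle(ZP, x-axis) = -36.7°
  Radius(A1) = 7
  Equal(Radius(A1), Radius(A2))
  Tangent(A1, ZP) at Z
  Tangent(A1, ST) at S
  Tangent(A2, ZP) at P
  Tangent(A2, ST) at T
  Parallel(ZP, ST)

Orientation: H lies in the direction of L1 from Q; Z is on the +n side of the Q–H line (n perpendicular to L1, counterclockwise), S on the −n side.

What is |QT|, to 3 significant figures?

21.8

The slot axis is L1's direction at -36.7°, so u = (cos -36.7°, sin -36.7°) = (0.802, -0.598) and n = (−sin -36.7°, cos -36.7°) = (0.598, 0.802). Q is at the origin and H lies 20.6 along u from Q, so H = 20.6·u = (16.5, -12.3). Tangency of A1 to both parallel lines with radius 7.0 puts Z and S at Q ± 7.0·n: Z = (4.18, 5.61), S = (-4.18, -5.61). Equal radii place P and T the same way about H: P = H + 7.0·n = (20.7, -6.70), T = H − 7.0·n = (12.3, -17.9). Then |QT| = |T − Q| = 21.8.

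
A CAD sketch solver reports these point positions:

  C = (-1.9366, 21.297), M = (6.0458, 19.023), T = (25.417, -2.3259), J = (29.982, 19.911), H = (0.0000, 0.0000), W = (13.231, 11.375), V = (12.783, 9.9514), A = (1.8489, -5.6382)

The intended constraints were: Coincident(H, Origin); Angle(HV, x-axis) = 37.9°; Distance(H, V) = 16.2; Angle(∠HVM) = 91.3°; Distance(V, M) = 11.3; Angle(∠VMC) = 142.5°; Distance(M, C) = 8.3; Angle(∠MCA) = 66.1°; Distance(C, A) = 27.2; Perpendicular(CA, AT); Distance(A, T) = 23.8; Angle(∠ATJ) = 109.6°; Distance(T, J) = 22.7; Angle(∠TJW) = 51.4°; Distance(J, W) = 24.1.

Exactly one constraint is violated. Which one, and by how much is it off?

Distance(J, W) = 24.1 — off by 5.30.

H = (0.00, 0.00) ✓; HV at 37.90° ✓; |HV| = 16.20 ✓; ∠HVM = 91.30° ✓; |VM| = 11.30 ✓; ∠VMC = 142.5° ✓; |MC| = 8.300 ✓; ∠MCA = 66.10° ✓; |CA| = 27.20 ✓; ∠(CA, AT) = 90.00° ✓; |AT| = 23.80 ✓; ∠ATJ = 109.6° ✓; |TJ| = 22.70 ✓; ∠TJW = 51.40° ✓; |JW| = 18.80 ✗.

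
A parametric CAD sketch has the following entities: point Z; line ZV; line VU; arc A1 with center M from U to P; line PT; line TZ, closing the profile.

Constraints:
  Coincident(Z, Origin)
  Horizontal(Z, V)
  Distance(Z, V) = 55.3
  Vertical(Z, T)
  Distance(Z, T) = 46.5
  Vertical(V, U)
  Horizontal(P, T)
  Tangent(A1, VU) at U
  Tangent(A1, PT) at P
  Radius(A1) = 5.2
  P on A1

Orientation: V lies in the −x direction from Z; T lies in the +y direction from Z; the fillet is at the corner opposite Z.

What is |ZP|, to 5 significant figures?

68.354

Z is at the origin; ZV is horizontal with |ZV| = 55.3 and V on the −x side, so V = (-55.300, 0.0000). ZT is vertical with |ZT| = 46.5 and T on the +y side, so T = (0.0000, 46.500). The virtual corner opposite Z is at (-55.300, 46.500). Since A1 is tangent to VU there, MU ⟂ VU and since A1 is tangent to PT there, MP ⟂ PT, with radius 5.2, so the center M sits 5.2 in from both sides at M = (-50.100, 41.300). That places the tangent points at U = (-55.300, 41.300) on VU and P = (-50.100, 46.500) on PT. Then |ZP| = |P − Z| = 68.354.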